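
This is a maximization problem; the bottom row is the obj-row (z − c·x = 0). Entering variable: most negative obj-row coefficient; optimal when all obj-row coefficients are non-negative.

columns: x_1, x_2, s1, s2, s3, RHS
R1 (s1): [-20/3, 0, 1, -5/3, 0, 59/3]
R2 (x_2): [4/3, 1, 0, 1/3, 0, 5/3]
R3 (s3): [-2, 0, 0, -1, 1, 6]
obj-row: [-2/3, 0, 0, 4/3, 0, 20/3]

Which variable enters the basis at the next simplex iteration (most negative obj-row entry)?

Negative obj-row entries: x_1: -2/3.
The most negative is -2/3 in column x_1, so x_1 enters.

x_1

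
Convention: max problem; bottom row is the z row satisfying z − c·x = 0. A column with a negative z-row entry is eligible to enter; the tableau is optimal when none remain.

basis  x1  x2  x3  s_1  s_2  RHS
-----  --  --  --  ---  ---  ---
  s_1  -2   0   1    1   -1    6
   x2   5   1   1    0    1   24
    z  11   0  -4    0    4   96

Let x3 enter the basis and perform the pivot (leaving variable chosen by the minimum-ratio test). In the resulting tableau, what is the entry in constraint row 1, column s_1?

1

Ratio test on column x3 — row 1: 6/1 = 6; row 2: 24/1 = 24. Minimum is 6 at row 1 (s_1 leaves); pivot element 1.
Divide row 1 by 1; eliminate column x3 from the other rows.
In the new row 1, the s_1 entry is the old entry divided by the pivot: 1/1 = 1.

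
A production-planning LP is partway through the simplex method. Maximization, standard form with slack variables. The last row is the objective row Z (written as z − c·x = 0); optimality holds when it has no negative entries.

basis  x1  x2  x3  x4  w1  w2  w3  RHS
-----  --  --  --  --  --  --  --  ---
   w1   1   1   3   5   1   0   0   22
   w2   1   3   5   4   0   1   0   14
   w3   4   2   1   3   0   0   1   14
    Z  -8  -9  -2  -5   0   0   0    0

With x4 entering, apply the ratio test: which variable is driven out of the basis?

w2

Column x4 entries and ratios — w1: 22/5 = 22/5; w2: 14/4 = 7/2; w3: 14/3 = 14/3.
Smallest ratio is 7/2 in the row of w2, so w2 leaves.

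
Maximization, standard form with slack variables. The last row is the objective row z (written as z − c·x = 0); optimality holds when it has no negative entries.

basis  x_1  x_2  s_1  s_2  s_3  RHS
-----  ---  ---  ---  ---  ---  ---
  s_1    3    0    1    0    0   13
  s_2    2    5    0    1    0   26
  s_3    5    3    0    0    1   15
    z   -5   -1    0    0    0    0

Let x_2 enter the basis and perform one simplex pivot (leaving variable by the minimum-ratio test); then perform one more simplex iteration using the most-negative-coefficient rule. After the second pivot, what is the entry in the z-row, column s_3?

Ratio test on column x_2 — row 1: entry 0 ≤ 0; row 2: 26/5 = 26/5; row 3: 15/3 = 5. Minimum is 5 at row 3 (s_3 leaves); pivot element 3.
Divide row 3 by 3; eliminate column x_2 from the other rows.
Second iteration: most negative z-row entry is -10/3 in column x_1, so x_1 enters.
Ratio test on column x_1 — row 1: 13/3 = 13/3; row 2: entry -19/3 ≤ 0; row 3: 5/(5/3) = 3. Minimum is 3 at row 3 (x_2 leaves); pivot element 5/3.
Divide row 3 by 5/3; eliminate column x_1 from the other rows.
After both pivots, the entry at the z-row, column s_3 is 1.

1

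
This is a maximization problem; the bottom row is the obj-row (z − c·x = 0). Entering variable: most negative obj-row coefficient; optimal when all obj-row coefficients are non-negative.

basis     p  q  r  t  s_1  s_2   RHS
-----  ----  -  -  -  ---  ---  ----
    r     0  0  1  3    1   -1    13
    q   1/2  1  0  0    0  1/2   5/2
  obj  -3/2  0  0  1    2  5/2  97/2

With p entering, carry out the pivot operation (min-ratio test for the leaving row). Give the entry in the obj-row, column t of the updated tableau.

1

Ratio test on column p — row 1: entry 0 ≤ 0; row 2: (5/2)/(1/2) = 5. Minimum is 5 at row 2 (q leaves); pivot element 1/2.
Divide row 2 by 1/2; eliminate column p from the other rows.
obj-row update in column t: 1 − (-3/2)·0 = 1.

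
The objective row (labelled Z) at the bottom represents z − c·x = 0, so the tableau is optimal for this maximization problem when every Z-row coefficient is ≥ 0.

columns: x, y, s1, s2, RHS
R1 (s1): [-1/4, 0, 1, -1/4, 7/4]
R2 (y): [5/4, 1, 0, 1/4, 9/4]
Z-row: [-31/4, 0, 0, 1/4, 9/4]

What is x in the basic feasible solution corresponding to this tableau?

x is not in the basis, so in the current basic feasible solution x = 0.

0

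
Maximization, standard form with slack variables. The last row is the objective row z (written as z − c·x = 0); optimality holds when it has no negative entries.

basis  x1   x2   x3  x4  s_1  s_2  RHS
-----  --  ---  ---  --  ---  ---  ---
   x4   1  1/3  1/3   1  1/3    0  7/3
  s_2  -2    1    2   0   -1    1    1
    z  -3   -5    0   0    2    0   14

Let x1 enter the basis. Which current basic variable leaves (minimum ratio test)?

Column x1 entries and ratios — x4: (7/3)/1 = 7/3; s_2: -2 ≤ 0, skip.
Smallest ratio is 7/3 in the row of x4, so x4 leaves.

x4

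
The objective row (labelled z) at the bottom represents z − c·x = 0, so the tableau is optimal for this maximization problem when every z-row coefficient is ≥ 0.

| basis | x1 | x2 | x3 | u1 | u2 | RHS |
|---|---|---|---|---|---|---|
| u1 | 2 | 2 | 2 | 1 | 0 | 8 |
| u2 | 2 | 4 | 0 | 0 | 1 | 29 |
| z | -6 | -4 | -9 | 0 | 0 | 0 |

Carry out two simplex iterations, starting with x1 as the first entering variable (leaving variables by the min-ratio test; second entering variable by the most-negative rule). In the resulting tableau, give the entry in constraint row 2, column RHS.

29

Ratio test on column x1 — row 1: 8/2 = 4; row 2: 29/2 = 29/2. Minimum is 4 at row 1 (u1 leaves); pivot element 2.
Divide row 1 by 2; eliminate column x1 from the other rows.
Second iteration: most negative z-row entry is -3 in column x3, so x3 enters.
Ratio test on column x3 — row 1: 4/1 = 4; row 2: entry -2 ≤ 0. Minimum is 4 at row 1 (x1 leaves); pivot element 1.
Divide row 1 by 1; eliminate column x3 from the other rows.
After both pivots, the entry at constraint row 2, column RHS is 29.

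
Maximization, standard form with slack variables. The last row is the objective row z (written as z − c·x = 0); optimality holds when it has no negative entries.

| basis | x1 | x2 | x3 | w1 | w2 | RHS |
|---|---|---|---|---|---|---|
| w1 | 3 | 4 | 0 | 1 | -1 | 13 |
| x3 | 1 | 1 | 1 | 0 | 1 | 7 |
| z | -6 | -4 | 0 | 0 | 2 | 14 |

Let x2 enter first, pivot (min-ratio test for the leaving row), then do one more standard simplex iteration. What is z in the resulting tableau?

40

Ratio test on column x2 — row 1: 13/4 = 13/4; row 2: 7/1 = 7. Minimum is 13/4 at row 1 (w1 leaves); pivot element 4.
Pivot on row 1; the z-row RHS becomes 14 − (-4)·(13/4) = 27.
Next entering variable (most negative z-row entry -3): x1.
Ratio test on column x1 — row 1: (13/4)/(3/4) = 13/3; row 2: (15/4)/(1/4) = 15. Minimum is 13/3 at row 1 (x2 leaves); pivot element 3/4.
After the second pivot the z-row RHS is 27 − (-3)·(13/3) = 40.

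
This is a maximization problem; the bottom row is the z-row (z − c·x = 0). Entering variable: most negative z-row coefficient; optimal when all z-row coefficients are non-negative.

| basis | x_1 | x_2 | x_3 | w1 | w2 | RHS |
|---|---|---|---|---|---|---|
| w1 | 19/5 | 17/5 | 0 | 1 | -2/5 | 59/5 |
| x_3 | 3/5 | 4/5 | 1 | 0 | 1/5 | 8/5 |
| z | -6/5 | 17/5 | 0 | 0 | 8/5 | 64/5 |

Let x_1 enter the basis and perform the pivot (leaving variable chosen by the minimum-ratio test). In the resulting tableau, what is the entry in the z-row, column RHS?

16

Ratio test on column x_1 — row 1: (59/5)/(19/5) = 59/19; row 2: (8/5)/(3/5) = 8/3. Minimum is 8/3 at row 2 (x_3 leaves); pivot element 3/5.
Divide row 2 by 3/5; eliminate column x_1 from the other rows.
z-row update in column RHS: 64/5 − (-6/5)·(8/3) = 16.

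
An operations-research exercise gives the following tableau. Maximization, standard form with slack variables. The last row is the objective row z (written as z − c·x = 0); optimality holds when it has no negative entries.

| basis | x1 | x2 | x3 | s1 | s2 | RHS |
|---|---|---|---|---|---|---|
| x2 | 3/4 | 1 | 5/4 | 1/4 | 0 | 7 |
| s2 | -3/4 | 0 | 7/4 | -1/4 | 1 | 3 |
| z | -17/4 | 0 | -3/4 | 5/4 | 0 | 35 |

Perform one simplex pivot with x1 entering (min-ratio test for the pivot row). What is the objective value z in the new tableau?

Ratio test on column x1 — row 1: 7/(3/4) = 28/3; row 2: entry -3/4 ≤ 0. Minimum is 28/3 at row 1 (x2 leaves); pivot element 3/4.
Pivot on row 1; the z-row RHS becomes 35 − (-17/4)·(28/3) = 224/3.

224/3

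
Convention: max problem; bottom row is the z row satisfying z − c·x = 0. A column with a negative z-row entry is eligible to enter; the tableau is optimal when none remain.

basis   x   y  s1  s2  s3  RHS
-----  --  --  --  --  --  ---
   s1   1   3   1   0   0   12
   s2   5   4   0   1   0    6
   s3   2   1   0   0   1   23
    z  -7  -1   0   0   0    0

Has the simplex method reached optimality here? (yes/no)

no

The z-row has a negative entry -7 in column x, so it is not optimal.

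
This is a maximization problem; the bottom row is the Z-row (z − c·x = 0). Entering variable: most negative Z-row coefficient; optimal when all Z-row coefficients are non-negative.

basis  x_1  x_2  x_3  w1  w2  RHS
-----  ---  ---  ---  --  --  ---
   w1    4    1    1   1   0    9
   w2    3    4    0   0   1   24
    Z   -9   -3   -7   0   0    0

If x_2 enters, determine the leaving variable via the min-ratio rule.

Column x_2 entries and ratios — w1: 9/1 = 9; w2: 24/4 = 6.
Smallest ratio is 6 in the row of w2, so w2 leaves.

w2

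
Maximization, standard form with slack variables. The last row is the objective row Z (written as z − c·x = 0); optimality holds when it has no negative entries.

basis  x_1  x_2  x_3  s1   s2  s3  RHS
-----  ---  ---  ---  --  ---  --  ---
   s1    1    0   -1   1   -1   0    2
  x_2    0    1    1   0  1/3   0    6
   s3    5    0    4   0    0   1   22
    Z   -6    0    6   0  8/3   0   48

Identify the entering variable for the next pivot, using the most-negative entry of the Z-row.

Negative Z-row entries: x_1: -6.
The most negative is -6 in column x_1, so x_1 enters.

x_1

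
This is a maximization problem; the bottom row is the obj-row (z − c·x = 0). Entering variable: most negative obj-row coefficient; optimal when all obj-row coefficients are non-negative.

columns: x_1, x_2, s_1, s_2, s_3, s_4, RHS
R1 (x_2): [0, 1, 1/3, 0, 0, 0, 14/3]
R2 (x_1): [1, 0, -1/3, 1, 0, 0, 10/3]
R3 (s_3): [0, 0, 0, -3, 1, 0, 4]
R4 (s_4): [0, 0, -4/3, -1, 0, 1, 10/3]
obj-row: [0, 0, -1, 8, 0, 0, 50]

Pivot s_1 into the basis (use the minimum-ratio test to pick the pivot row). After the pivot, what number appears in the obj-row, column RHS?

Ratio test on column s_1 — row 1: (14/3)/(1/3) = 14; row 2: entry -1/3 ≤ 0; row 3: entry 0 ≤ 0; row 4: entry -4/3 ≤ 0. Minimum is 14 at row 1 (x_2 leaves); pivot element 1/3.
Divide row 1 by 1/3; eliminate column s_1 from the other rows.
obj-row update in column RHS: 50 − (-1)·14 = 64.

64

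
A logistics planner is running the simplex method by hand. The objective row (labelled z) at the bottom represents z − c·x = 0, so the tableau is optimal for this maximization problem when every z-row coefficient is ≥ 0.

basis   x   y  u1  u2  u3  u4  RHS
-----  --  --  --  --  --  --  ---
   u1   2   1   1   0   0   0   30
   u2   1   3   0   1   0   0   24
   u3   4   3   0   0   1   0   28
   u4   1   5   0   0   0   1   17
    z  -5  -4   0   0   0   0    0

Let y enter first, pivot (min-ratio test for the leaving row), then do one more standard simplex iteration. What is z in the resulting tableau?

605/17

Ratio test on column y — row 1: 30/1 = 30; row 2: 24/3 = 8; row 3: 28/3 = 28/3; row 4: 17/5 = 17/5. Minimum is 17/5 at row 4 (u4 leaves); pivot element 5.
Pivot on row 4; the z-row RHS becomes 0 − (-4)·(17/5) = 68/5.
Next entering variable (most negative z-row entry -21/5): x.
Ratio test on column x — row 1: (133/5)/(9/5) = 133/9; row 2: (69/5)/(2/5) = 69/2; row 3: (89/5)/(17/5) = 89/17; row 4: (17/5)/(1/5) = 17. Minimum is 89/17 at row 3 (u3 leaves); pivot element 17/5.
After the second pivot the z-row RHS is 68/5 − (-21/5)·(89/17) = 605/17.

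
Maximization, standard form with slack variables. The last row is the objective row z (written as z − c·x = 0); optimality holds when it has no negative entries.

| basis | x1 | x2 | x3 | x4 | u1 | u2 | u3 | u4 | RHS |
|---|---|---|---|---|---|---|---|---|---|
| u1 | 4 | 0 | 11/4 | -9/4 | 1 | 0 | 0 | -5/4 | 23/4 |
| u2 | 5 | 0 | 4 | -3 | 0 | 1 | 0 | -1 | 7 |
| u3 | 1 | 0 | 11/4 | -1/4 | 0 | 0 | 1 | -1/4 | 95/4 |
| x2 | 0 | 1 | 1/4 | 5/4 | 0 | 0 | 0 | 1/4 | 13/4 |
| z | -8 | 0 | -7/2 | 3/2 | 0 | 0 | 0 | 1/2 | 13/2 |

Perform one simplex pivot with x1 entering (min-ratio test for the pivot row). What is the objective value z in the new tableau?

177/10

Ratio test on column x1 — row 1: (23/4)/4 = 23/16; row 2: 7/5 = 7/5; row 3: (95/4)/1 = 95/4; row 4: entry 0 ≤ 0. Minimum is 7/5 at row 2 (u2 leaves); pivot element 5.
Pivot on row 2; the z-row RHS becomes 13/2 − (-8)·(7/5) = 177/10.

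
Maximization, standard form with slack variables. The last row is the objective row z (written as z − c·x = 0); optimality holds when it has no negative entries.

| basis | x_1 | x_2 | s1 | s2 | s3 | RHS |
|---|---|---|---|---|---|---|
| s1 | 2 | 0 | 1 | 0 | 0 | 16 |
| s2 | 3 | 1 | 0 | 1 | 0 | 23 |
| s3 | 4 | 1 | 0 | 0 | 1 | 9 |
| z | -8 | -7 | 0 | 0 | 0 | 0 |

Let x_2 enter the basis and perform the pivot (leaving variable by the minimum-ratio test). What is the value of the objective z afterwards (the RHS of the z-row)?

63

Ratio test on column x_2 — row 1: entry 0 ≤ 0; row 2: 23/1 = 23; row 3: 9/1 = 9. Minimum is 9 at row 3 (s3 leaves); pivot element 1.
Pivot on row 3; the z-row RHS becomes 0 − (-7)·9 = 63.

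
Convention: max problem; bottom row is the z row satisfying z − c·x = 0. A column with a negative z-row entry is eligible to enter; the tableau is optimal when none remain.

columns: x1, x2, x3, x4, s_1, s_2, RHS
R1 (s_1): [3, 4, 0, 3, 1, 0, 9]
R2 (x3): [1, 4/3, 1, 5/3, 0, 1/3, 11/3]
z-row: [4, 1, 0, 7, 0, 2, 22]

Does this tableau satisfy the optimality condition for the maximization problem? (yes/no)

Every z-row coefficient is ≥ 0, so the tableau is optimal.

yes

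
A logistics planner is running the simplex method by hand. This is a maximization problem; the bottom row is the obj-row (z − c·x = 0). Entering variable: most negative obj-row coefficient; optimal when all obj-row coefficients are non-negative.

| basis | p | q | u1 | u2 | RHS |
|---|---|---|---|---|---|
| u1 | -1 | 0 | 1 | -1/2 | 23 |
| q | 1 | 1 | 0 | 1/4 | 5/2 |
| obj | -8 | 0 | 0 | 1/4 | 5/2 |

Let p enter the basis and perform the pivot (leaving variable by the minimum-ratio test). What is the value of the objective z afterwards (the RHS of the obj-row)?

Ratio test on column p — row 1: entry -1 ≤ 0; row 2: (5/2)/1 = 5/2. Minimum is 5/2 at row 2 (q leaves); pivot element 1.
Pivot on row 2; the obj-row RHS becomes 5/2 − (-8)·(5/2) = 45/2.

45/2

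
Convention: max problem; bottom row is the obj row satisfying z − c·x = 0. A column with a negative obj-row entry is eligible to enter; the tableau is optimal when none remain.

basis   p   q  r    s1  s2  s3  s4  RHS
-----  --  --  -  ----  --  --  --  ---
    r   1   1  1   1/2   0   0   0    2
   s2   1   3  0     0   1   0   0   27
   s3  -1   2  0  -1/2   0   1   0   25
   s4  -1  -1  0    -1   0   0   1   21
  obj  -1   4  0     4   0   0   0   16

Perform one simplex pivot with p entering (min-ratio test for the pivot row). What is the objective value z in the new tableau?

18

Ratio test on column p — row 1: 2/1 = 2; row 2: 27/1 = 27; row 3: entry -1 ≤ 0; row 4: entry -1 ≤ 0. Minimum is 2 at row 1 (r leaves); pivot element 1.
Pivot on row 1; the obj-row RHS becomes 16 − (-1)·2 = 18.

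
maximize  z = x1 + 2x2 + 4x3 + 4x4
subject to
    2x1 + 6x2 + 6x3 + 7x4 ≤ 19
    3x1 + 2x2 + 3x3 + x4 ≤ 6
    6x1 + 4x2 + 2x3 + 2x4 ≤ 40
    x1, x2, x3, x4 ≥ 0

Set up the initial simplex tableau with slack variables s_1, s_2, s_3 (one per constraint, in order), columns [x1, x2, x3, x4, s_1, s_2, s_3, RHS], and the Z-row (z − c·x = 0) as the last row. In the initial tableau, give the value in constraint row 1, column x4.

7

Constraint 1 has coefficient 7 on x4.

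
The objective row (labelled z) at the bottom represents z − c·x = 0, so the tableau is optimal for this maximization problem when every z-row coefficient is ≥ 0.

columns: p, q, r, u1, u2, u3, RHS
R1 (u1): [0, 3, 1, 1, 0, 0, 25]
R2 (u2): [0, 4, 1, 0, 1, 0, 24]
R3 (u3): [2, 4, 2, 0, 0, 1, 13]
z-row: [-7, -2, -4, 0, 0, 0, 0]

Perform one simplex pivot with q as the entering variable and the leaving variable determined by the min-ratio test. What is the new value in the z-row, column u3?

1/2

Ratio test on column q — row 1: 25/3 = 25/3; row 2: 24/4 = 6; row 3: 13/4 = 13/4. Minimum is 13/4 at row 3 (u3 leaves); pivot element 4.
Divide row 3 by 4; eliminate column q from the other rows.
z-row update in column u3: 0 − (-2)·(1/4) = 1/2.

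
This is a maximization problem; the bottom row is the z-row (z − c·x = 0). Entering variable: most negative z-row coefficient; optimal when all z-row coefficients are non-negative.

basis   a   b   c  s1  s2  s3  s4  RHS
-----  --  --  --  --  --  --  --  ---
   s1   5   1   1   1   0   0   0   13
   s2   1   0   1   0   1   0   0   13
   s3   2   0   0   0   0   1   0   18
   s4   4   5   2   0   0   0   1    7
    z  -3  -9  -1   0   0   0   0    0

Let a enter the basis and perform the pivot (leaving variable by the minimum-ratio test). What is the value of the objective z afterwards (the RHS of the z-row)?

Ratio test on column a — row 1: 13/5 = 13/5; row 2: 13/1 = 13; row 3: 18/2 = 9; row 4: 7/4 = 7/4. Minimum is 7/4 at row 4 (s4 leaves); pivot element 4.
Pivot on row 4; the z-row RHS becomes 0 − (-3)·(7/4) = 21/4.

21/4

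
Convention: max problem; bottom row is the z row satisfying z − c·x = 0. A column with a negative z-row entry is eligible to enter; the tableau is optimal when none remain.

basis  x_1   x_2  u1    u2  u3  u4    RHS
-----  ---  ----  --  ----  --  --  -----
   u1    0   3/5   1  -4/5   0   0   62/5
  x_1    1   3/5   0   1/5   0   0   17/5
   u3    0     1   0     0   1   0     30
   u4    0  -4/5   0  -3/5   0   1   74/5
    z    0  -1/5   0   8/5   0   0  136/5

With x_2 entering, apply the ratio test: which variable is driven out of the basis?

Column x_2 entries and ratios — u1: (62/5)/(3/5) = 62/3; x_1: (17/5)/(3/5) = 17/3; u3: 30/1 = 30; u4: -4/5 ≤ 0, skip.
Smallest ratio is 17/3 in the row of x_1, so x_1 leaves.

x_1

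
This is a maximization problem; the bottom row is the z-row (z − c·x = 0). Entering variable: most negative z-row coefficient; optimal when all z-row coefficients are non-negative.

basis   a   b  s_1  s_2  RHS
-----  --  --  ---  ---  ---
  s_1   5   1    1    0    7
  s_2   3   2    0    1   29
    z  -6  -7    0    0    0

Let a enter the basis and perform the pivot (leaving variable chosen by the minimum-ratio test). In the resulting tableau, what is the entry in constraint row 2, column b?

Ratio test on column a — row 1: 7/5 = 7/5; row 2: 29/3 = 29/3. Minimum is 7/5 at row 1 (s_1 leaves); pivot element 5.
Divide row 1 by 5; eliminate column a from the other rows.
Row 2 update in column b: 2 − 3·(1/5) = 7/5.

7/5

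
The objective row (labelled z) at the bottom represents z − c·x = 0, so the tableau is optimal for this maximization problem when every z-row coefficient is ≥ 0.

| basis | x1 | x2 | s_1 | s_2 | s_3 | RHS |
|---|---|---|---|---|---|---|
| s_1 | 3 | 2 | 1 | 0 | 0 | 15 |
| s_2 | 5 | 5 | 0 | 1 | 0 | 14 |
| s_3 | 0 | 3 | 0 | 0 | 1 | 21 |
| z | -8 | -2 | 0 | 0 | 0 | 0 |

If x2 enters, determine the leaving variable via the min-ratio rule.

s_2

Column x2 entries and ratios — s_1: 15/2 = 15/2; s_2: 14/5 = 14/5; s_3: 21/3 = 7.
Smallest ratio is 14/5 in the row of s_2, so s_2 leaves.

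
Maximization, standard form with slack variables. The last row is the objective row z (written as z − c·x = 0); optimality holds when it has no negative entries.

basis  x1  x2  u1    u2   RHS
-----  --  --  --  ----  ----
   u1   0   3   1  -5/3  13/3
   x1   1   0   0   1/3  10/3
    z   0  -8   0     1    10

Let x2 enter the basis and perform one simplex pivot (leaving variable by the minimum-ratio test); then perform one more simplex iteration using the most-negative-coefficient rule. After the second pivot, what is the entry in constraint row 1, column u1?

1/3

Ratio test on column x2 — row 1: (13/3)/3 = 13/9; row 2: entry 0 ≤ 0. Minimum is 13/9 at row 1 (u1 leaves); pivot element 3.
Divide row 1 by 3; eliminate column x2 from the other rows.
Second iteration: most negative z-row entry is -31/9 in column u2, so u2 enters.
Ratio test on column u2 — row 1: entry -5/9 ≤ 0; row 2: (10/3)/(1/3) = 10. Minimum is 10 at row 2 (x1 leaves); pivot element 1/3.
Divide row 2 by 1/3; eliminate column u2 from the other rows.
After both pivots, the entry at constraint row 1, column u1 is 1/3.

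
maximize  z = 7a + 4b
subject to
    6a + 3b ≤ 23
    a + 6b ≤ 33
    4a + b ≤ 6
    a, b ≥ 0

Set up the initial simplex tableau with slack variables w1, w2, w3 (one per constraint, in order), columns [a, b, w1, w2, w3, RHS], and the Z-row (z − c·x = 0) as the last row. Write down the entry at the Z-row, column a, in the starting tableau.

The Z-row carries the negated objective coefficients: the a entry is -7.

-7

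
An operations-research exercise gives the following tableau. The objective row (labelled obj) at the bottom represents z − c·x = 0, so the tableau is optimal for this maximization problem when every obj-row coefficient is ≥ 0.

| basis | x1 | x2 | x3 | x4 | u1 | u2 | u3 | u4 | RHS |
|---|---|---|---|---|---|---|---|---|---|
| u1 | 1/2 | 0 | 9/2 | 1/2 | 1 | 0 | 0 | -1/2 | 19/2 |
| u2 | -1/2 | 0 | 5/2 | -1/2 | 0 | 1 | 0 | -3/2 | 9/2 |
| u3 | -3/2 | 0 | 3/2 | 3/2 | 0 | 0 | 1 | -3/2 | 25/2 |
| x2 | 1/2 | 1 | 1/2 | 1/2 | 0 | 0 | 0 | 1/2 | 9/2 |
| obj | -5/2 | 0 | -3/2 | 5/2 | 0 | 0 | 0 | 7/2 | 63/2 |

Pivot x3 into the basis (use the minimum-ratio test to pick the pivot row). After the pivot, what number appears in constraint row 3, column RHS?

49/5

Ratio test on column x3 — row 1: (19/2)/(9/2) = 19/9; row 2: (9/2)/(5/2) = 9/5; row 3: (25/2)/(3/2) = 25/3; row 4: (9/2)/(1/2) = 9. Minimum is 9/5 at row 2 (u2 leaves); pivot element 5/2.
Divide row 2 by 5/2; eliminate column x3 from the other rows.
Row 3 update in column RHS: 25/2 − (3/2)·(9/5) = 49/5.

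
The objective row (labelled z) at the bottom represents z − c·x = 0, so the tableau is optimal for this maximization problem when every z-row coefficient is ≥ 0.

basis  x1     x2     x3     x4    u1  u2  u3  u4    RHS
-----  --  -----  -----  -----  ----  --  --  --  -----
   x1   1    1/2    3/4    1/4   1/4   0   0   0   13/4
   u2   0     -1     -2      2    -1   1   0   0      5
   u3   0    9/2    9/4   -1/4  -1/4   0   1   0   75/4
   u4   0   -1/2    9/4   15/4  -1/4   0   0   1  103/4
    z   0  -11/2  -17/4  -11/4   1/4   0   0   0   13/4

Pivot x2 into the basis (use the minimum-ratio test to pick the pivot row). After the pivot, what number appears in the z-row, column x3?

-3/2

Ratio test on column x2 — row 1: (13/4)/(1/2) = 13/2; row 2: entry -1 ≤ 0; row 3: (75/4)/(9/2) = 25/6; row 4: entry -1/2 ≤ 0. Minimum is 25/6 at row 3 (u3 leaves); pivot element 9/2.
Divide row 3 by 9/2; eliminate column x2 from the other rows.
z-row update in column x3: -17/4 − (-11/2)·(1/2) = -3/2.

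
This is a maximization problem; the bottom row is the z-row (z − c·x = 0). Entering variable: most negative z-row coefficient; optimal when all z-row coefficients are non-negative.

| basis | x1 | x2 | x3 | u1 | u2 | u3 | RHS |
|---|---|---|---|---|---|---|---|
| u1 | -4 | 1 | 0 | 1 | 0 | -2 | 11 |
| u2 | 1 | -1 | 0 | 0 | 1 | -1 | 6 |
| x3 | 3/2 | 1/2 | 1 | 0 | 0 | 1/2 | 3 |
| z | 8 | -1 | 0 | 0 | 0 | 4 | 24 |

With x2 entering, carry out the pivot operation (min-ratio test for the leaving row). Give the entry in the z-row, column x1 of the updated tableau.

11

Ratio test on column x2 — row 1: 11/1 = 11; row 2: entry -1 ≤ 0; row 3: 3/(1/2) = 6. Minimum is 6 at row 3 (x3 leaves); pivot element 1/2.
Divide row 3 by 1/2; eliminate column x2 from the other rows.
z-row update in column x1: 8 − (-1)·3 = 11.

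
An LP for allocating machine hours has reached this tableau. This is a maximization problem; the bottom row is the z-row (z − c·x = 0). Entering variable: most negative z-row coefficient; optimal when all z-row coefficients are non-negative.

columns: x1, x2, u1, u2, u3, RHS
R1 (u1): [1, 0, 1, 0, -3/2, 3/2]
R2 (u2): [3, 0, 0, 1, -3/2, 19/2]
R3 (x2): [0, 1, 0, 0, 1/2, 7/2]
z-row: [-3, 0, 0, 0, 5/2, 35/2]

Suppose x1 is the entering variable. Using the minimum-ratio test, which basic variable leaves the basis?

Column x1 entries and ratios — u1: (3/2)/1 = 3/2; u2: (19/2)/3 = 19/6; x2: 0 ≤ 0, skip.
Smallest ratio is 3/2 in the row of u1, so u1 leaves.

u1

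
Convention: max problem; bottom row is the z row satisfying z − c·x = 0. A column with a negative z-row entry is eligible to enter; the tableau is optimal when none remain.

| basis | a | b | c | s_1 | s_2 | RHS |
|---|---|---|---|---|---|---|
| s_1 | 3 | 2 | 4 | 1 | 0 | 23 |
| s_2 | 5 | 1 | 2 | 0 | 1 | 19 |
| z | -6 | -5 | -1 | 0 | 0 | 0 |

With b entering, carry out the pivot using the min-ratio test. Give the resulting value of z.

115/2

Ratio test on column b — row 1: 23/2 = 23/2; row 2: 19/1 = 19. Minimum is 23/2 at row 1 (s_1 leaves); pivot element 2.
Pivot on row 1; the z-row RHS becomes 0 − (-5)·(23/2) = 115/2.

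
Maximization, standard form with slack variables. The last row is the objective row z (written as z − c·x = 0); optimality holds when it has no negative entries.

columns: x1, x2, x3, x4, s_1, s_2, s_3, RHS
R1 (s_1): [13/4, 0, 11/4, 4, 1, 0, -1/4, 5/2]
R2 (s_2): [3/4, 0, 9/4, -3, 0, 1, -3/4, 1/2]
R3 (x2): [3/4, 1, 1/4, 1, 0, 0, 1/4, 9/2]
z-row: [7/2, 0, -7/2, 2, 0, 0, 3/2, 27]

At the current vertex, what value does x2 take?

9/2

x2 is basic (row 3); its value is the RHS of that row, 9/2.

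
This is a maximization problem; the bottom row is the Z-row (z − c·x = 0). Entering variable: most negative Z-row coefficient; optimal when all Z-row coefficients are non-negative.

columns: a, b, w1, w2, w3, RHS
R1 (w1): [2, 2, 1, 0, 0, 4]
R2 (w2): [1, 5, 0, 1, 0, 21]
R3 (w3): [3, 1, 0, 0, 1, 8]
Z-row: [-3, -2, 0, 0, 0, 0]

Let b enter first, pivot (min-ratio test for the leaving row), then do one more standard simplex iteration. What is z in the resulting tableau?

6

Ratio test on column b — row 1: 4/2 = 2; row 2: 21/5 = 21/5; row 3: 8/1 = 8. Minimum is 2 at row 1 (w1 leaves); pivot element 2.
Pivot on row 1; the Z-row RHS becomes 0 − (-2)·2 = 4.
Next entering variable (most negative Z-row entry -1): a.
Ratio test on column a — row 1: 2/1 = 2; row 2: entry -4 ≤ 0; row 3: 6/2 = 3. Minimum is 2 at row 1 (b leaves); pivot element 1.
After the second pivot the Z-row RHS is 4 − (-1)·2 = 6.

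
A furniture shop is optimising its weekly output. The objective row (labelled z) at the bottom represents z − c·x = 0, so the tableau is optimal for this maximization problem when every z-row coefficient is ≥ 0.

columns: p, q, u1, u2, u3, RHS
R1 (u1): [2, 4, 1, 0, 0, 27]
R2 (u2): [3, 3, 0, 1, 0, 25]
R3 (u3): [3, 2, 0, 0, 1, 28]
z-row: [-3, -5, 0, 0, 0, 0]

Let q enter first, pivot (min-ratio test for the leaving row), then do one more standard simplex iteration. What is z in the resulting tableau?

106/3

Ratio test on column q — row 1: 27/4 = 27/4; row 2: 25/3 = 25/3; row 3: 28/2 = 14. Minimum is 27/4 at row 1 (u1 leaves); pivot element 4.
Pivot on row 1; the z-row RHS becomes 0 − (-5)·(27/4) = 135/4.
Next entering variable (most negative z-row entry -1/2): p.
Ratio test on column p — row 1: (27/4)/(1/2) = 27/2; row 2: (19/4)/(3/2) = 19/6; row 3: (29/2)/2 = 29/4. Minimum is 19/6 at row 2 (u2 leaves); pivot element 3/2.
After the second pivot the z-row RHS is 135/4 − (-1/2)·(19/6) = 106/3.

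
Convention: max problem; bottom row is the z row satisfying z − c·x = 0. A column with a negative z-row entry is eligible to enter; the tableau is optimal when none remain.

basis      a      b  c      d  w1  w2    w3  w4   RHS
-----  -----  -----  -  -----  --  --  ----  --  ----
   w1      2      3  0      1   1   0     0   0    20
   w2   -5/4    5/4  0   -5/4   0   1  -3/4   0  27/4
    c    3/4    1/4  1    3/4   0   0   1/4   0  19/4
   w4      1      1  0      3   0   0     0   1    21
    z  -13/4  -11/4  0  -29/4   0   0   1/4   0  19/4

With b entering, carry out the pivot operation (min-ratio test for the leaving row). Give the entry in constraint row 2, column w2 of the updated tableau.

Ratio test on column b — row 1: 20/3 = 20/3; row 2: (27/4)/(5/4) = 27/5; row 3: (19/4)/(1/4) = 19; row 4: 21/1 = 21. Minimum is 27/5 at row 2 (w2 leaves); pivot element 5/4.
Divide row 2 by 5/4; eliminate column b from the other rows.
In the new row 2, the w2 entry is the old entry divided by the pivot: 1/(5/4) = 4/5.

4/5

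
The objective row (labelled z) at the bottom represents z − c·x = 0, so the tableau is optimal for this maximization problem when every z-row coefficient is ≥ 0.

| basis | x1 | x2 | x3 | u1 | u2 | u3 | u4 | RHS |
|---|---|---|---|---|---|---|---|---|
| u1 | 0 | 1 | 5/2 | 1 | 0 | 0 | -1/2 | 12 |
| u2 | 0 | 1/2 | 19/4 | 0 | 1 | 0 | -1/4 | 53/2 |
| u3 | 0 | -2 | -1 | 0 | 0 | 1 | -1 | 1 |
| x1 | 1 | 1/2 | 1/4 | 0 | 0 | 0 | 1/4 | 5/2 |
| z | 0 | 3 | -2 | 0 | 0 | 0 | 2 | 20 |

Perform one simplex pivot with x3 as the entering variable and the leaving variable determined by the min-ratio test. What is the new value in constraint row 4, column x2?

Ratio test on column x3 — row 1: 12/(5/2) = 24/5; row 2: (53/2)/(19/4) = 106/19; row 3: entry -1 ≤ 0; row 4: (5/2)/(1/4) = 10. Minimum is 24/5 at row 1 (u1 leaves); pivot element 5/2.
Divide row 1 by 5/2; eliminate column x3 from the other rows.
Row 4 update in column x2: 1/2 − (1/4)·(2/5) = 2/5.

2/5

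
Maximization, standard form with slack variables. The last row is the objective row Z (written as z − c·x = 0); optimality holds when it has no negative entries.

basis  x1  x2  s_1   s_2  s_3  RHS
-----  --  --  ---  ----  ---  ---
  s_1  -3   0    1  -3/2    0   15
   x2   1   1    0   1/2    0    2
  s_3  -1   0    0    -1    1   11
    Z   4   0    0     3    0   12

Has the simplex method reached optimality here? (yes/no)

Every Z-row coefficient is ≥ 0, so the tableau is optimal.

yes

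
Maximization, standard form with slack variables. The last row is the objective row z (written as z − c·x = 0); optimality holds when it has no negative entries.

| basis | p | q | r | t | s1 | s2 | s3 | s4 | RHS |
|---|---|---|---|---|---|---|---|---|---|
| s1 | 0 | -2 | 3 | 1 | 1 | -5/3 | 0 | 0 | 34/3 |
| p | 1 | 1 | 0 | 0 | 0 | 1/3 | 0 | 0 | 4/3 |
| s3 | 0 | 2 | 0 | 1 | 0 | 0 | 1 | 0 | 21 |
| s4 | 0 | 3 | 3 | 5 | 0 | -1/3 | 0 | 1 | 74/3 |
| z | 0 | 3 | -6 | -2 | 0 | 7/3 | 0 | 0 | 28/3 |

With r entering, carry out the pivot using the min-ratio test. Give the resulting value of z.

32

Ratio test on column r — row 1: (34/3)/3 = 34/9; row 2: entry 0 ≤ 0; row 3: entry 0 ≤ 0; row 4: (74/3)/3 = 74/9. Minimum is 34/9 at row 1 (s1 leaves); pivot element 3.
Pivot on row 1; the z-row RHS becomes 28/3 − (-6)·(34/9) = 32.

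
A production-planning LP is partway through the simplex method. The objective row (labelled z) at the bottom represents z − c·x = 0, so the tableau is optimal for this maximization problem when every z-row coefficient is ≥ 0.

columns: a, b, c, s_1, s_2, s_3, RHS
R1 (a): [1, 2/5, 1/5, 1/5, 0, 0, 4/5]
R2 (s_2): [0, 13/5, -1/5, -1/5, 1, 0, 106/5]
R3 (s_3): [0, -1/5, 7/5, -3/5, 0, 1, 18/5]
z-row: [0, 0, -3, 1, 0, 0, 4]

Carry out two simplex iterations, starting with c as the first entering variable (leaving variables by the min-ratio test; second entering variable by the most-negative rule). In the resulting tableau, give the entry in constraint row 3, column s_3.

Ratio test on column c — row 1: (4/5)/(1/5) = 4; row 2: entry -1/5 ≤ 0; row 3: (18/5)/(7/5) = 18/7. Minimum is 18/7 at row 3 (s_3 leaves); pivot element 7/5.
Divide row 3 by 7/5; eliminate column c from the other rows.
Second iteration: most negative z-row entry is -3/7 in column b, so b enters.
Ratio test on column b — row 1: (2/7)/(3/7) = 2/3; row 2: (152/7)/(18/7) = 76/9; row 3: entry -1/7 ≤ 0. Minimum is 2/3 at row 1 (a leaves); pivot element 3/7.
Divide row 1 by 3/7; eliminate column b from the other rows.
After both pivots, the entry at constraint row 3, column s_3 is 2/3.

2/3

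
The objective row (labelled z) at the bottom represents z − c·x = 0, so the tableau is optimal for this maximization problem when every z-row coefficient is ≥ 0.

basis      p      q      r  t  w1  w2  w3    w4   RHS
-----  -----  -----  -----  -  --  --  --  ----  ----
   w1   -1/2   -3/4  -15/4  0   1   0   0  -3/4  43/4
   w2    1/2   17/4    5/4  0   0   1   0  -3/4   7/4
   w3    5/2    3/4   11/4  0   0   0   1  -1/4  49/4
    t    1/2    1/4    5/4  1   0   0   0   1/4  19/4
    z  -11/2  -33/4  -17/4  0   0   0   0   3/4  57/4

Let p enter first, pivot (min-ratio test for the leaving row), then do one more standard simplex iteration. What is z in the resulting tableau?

41

Ratio test on column p — row 1: entry -1/2 ≤ 0; row 2: (7/4)/(1/2) = 7/2; row 3: (49/4)/(5/2) = 49/10; row 4: (19/4)/(1/2) = 19/2. Minimum is 7/2 at row 2 (w2 leaves); pivot element 1/2.
Pivot on row 2; the z-row RHS becomes 57/4 − (-11/2)·(7/2) = 67/2.
Next entering variable (most negative z-row entry -15/2): w4.
Ratio test on column w4 — row 1: entry -3/2 ≤ 0; row 2: entry -3/2 ≤ 0; row 3: (7/2)/(7/2) = 1; row 4: 3/1 = 3. Minimum is 1 at row 3 (w3 leaves); pivot element 7/2.
After the second pivot the z-row RHS is 67/2 − (-15/2)·1 = 41.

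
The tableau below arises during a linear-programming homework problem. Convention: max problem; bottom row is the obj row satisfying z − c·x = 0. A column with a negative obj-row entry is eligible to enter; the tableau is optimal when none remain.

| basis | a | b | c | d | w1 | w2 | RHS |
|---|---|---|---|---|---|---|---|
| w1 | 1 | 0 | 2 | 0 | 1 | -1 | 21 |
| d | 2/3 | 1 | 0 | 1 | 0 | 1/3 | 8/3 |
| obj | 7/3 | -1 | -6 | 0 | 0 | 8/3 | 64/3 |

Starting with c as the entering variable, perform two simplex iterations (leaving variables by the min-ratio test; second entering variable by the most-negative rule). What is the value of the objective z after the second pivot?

87

Ratio test on column c — row 1: 21/2 = 21/2; row 2: entry 0 ≤ 0. Minimum is 21/2 at row 1 (w1 leaves); pivot element 2.
Pivot on row 1; the obj-row RHS becomes 64/3 − (-6)·(21/2) = 253/3.
Next entering variable (most negative obj-row entry -1): b.
Ratio test on column b — row 1: entry 0 ≤ 0; row 2: (8/3)/1 = 8/3. Minimum is 8/3 at row 2 (d leaves); pivot element 1.
After the second pivot the obj-row RHS is 253/3 − (-1)·(8/3) = 87.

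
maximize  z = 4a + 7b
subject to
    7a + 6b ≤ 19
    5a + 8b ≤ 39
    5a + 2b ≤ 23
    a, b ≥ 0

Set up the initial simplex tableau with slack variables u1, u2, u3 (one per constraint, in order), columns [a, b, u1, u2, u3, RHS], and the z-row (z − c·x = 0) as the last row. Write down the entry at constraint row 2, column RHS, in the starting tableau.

39

The RHS of constraint 2 is b_2 = 39.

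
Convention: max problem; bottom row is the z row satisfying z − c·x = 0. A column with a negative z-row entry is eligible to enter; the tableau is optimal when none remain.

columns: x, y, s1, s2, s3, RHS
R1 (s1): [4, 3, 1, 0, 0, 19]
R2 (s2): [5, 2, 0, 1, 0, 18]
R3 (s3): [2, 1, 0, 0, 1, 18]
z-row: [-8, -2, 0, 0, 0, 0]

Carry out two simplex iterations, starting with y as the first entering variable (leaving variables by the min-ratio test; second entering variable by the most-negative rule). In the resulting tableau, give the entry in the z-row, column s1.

Ratio test on column y — row 1: 19/3 = 19/3; row 2: 18/2 = 9; row 3: 18/1 = 18. Minimum is 19/3 at row 1 (s1 leaves); pivot element 3.
Divide row 1 by 3; eliminate column y from the other rows.
Second iteration: most negative z-row entry is -16/3 in column x, so x enters.
Ratio test on column x — row 1: (19/3)/(4/3) = 19/4; row 2: (16/3)/(7/3) = 16/7; row 3: (35/3)/(2/3) = 35/2. Minimum is 16/7 at row 2 (s2 leaves); pivot element 7/3.
Divide row 2 by 7/3; eliminate column x from the other rows.
After both pivots, the entry at the z-row, column s1 is -6/7.

-6/7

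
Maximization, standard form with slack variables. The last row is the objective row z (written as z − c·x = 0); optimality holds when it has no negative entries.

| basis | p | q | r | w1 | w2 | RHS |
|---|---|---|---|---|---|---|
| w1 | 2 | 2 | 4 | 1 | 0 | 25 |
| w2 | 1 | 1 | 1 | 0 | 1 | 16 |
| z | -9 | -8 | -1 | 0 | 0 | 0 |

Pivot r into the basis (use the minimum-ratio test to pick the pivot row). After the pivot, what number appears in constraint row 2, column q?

1/2

Ratio test on column r — row 1: 25/4 = 25/4; row 2: 16/1 = 16. Minimum is 25/4 at row 1 (w1 leaves); pivot element 4.
Divide row 1 by 4; eliminate column r from the other rows.
Row 2 update in column q: 1 − 1·(1/2) = 1/2.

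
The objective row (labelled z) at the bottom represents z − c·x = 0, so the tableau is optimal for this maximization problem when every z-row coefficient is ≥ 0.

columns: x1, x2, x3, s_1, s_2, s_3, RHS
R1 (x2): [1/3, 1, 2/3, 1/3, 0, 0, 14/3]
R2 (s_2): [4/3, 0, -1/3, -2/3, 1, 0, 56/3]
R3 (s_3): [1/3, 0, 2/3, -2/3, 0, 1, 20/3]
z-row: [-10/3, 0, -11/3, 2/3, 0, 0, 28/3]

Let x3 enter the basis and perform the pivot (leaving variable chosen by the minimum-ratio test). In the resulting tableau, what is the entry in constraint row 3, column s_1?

Ratio test on column x3 — row 1: (14/3)/(2/3) = 7; row 2: entry -1/3 ≤ 0; row 3: (20/3)/(2/3) = 10. Minimum is 7 at row 1 (x2 leaves); pivot element 2/3.
Divide row 1 by 2/3; eliminate column x3 from the other rows.
Row 3 update in column s_1: -2/3 − (2/3)·(1/2) = -1.

-1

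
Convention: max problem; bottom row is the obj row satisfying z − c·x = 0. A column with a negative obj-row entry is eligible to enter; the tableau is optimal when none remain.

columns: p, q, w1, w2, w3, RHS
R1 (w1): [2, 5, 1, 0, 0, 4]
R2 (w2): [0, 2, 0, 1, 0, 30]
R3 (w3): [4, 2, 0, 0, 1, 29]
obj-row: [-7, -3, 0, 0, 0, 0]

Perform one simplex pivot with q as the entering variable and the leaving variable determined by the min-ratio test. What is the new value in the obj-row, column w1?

Ratio test on column q — row 1: 4/5 = 4/5; row 2: 30/2 = 15; row 3: 29/2 = 29/2. Minimum is 4/5 at row 1 (w1 leaves); pivot element 5.
Divide row 1 by 5; eliminate column q from the other rows.
obj-row update in column w1: 0 − (-3)·(1/5) = 3/5.

3/5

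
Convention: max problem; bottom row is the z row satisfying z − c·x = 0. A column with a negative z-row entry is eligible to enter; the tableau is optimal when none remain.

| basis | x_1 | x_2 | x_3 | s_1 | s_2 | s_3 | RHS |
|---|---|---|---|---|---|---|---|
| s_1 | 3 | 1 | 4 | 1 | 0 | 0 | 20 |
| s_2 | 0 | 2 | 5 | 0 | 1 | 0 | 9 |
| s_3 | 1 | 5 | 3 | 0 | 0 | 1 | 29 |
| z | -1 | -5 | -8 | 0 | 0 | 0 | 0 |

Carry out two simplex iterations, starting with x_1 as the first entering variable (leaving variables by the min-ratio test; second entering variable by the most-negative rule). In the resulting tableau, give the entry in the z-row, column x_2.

Ratio test on column x_1 — row 1: 20/3 = 20/3; row 2: entry 0 ≤ 0; row 3: 29/1 = 29. Minimum is 20/3 at row 1 (s_1 leaves); pivot element 3.
Divide row 1 by 3; eliminate column x_1 from the other rows.
Second iteration: most negative z-row entry is -20/3 in column x_3, so x_3 enters.
Ratio test on column x_3 — row 1: (20/3)/(4/3) = 5; row 2: 9/5 = 9/5; row 3: (67/3)/(5/3) = 67/5. Minimum is 9/5 at row 2 (s_2 leaves); pivot element 5.
Divide row 2 by 5; eliminate column x_3 from the other rows.
After both pivots, the entry at the z-row, column x_2 is -2.

-2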